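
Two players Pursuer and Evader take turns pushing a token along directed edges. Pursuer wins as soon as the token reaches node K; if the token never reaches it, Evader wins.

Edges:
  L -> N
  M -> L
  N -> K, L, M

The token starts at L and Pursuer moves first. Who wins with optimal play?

Evader

Track states (vertex, player-to-move).
A0 = {(K,Pursuer), (K,Evader)}
A1: add {(N,Pursuer)}.
A2: add {(L,Evader)}.
A3: add {(M,Pursuer)}.
A4 = A3; e.g. (L,Pursuer) stays out. (L,Pursuer) never enters ⇒ Evader avoids the target.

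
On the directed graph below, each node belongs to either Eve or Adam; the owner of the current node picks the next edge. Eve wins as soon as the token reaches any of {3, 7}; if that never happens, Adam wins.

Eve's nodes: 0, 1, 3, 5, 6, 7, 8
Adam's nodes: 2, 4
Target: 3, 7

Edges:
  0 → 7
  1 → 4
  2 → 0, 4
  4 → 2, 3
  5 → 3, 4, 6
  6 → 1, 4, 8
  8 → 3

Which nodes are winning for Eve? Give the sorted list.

A0 = {3, 7}
A1: add {0, 5, 8} — 0 (Eve) has 0→7; 5 (Eve) has 5→3; 8 (Eve) has 8→3.
A2: add {6} — 6 (Eve) has 6→8.
A3 = A2; e.g. 1 (Eve) has no edge into A2. Fixed point.
Eve's winning region = {0, 3, 5, 6, 7, 8}.

0, 3, 5, 6, 7, 8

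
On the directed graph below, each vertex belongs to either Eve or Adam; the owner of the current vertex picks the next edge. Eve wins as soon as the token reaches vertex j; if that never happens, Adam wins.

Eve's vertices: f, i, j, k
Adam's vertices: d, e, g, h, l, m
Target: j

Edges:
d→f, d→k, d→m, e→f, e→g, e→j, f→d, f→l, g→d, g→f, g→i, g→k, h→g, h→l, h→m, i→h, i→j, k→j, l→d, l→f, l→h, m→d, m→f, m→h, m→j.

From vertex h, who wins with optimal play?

A0 = {j}
A1: add {i, k} — i (Eve) has i→j; k (Eve) has k→j.
A2 = A1; e.g. d (Adam) can still go to f. Fixed point.
h never enters the attractor, so Adam can avoid the target forever.

Adam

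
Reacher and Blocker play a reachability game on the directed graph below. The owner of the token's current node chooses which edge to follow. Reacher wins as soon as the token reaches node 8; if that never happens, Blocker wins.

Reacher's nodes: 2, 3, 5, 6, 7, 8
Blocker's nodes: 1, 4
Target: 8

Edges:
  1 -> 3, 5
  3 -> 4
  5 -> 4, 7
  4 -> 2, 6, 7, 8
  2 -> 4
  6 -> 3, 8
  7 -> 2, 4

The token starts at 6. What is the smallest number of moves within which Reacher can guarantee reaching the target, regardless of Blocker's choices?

A0 = {8}
A1: add {6} — 6 (Reacher) has 6→8.
A2 = A1; e.g. 1 (Blocker) can still go to 3. Fixed point.
6 enters the attractor at level 1, so Reacher can force the target in 1 move from there.

1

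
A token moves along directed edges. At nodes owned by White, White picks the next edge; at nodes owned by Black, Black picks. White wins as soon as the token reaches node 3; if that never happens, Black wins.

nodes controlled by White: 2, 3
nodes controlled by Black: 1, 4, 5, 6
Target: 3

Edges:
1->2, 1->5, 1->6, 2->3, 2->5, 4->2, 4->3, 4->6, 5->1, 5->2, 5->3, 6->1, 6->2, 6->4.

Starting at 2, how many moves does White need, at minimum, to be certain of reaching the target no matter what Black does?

A0 = {3}
A1: add {2} — 2 (White) has 2→3.
A2 = A1; e.g. 1 (Black) can still go to 5. Fixed point.
2 enters the attractor at level 1, so White can force the target in 1 move from there.

1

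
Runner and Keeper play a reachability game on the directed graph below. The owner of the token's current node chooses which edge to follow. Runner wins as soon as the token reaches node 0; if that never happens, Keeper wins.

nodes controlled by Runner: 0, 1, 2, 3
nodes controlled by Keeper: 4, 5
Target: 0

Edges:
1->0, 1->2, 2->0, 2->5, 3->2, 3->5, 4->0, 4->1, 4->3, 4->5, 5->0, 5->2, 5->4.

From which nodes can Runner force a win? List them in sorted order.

A0 = {0}
A1: add {1, 2} — 1 (Runner) has 1→0; 2 (Runner) has 2→0.
A2: add {3} — 3 (Runner) has 3→2.
A3 = A2; e.g. 4 (Keeper) can still go to 5. Fixed point.
Runner's winning region = {0, 1, 2, 3}.

0, 1, 2, 3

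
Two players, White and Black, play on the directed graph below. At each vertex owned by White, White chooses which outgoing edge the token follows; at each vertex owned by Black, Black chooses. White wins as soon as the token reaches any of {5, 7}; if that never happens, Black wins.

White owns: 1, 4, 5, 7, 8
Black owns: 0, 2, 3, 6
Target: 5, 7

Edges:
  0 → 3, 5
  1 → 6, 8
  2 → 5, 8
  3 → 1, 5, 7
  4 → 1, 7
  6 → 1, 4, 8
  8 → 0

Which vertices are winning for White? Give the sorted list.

A0 = {5, 7}
A1: add {4} — 4 (White) has 4→7.
A2 = A1; e.g. 0 (Black) can still go to 3. Fixed point.
White's winning region = {4, 5, 7}.

4, 5, 7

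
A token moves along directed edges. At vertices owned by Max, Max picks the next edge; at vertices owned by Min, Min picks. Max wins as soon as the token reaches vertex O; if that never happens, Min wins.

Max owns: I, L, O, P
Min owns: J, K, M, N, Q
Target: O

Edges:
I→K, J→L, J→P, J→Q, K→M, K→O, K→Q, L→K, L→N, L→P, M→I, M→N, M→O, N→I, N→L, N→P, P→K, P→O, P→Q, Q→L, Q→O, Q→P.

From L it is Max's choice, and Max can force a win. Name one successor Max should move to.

P

A0 = {O}
A1: add {P} — P (Max) has P→O.
A2: add {L} — L (Max) has L→P.
A3: add {Q} — Q (Min): all of {L, O, P} already in.
A4: add {J} — J (Min): all of {L, P, Q} already in.
A5 = A4; e.g. I (Max) has no edge into A4. Fixed point.
From L, successor P is in the attractor (rank 1); the other successors K, N are not.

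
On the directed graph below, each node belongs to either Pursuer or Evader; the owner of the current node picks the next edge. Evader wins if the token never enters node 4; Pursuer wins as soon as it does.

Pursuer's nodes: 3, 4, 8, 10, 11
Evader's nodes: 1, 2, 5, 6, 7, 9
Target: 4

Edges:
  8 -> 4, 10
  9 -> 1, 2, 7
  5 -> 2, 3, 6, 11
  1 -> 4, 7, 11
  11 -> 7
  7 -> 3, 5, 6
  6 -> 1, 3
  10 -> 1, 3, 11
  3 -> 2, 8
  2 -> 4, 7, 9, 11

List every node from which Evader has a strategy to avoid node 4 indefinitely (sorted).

1, 2, 5, 6, 7, 9, 11

A0 = {4}
A1: add {8} — 8 (Pursuer) has 8→4.
A2: add {3} — 3 (Pursuer) has 3→8.
A3: add {10} — 10 (Pursuer) has 10→3.
A4 = A3; e.g. 1 (Evader) can still go to 7. Fixed point.
Pursuer's attractor = {3, 4, 8, 10}; Evader avoids the target exactly from the complement.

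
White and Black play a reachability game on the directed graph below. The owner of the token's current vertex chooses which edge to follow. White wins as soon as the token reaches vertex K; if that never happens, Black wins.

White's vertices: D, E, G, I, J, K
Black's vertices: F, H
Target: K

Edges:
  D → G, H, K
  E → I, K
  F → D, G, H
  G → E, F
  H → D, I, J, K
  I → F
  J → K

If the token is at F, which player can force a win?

Black

A0 = {K}
A1: add {D, E, J} — D (White) has D→K; E (White) has E→K; J (White) has J→K.
A2: add {G} — G (White) has G→E.
A3 = A2; e.g. F (Black) can still go to H. Fixed point.
F never enters the attractor, so Black can avoid the target forever.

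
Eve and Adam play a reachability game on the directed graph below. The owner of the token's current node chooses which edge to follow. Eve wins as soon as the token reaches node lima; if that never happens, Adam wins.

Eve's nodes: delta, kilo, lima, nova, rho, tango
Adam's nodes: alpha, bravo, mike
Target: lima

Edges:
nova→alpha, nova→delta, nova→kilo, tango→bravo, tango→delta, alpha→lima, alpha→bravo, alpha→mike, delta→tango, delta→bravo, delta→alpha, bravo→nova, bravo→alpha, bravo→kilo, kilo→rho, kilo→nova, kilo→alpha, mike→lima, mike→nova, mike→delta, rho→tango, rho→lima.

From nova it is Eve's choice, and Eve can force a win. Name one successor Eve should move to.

kilo

A0 = {lima}
A1: add {rho} — rho (Eve) has rho→lima.
A2: add {kilo} — kilo (Eve) has kilo→rho.
A3: add {nova} — nova (Eve) has nova→kilo.
A4 = A3; e.g. tango (Eve) has no edge into A3. Fixed point.
From nova, successor kilo is in the attractor (rank 2); the other successors alpha, delta are not.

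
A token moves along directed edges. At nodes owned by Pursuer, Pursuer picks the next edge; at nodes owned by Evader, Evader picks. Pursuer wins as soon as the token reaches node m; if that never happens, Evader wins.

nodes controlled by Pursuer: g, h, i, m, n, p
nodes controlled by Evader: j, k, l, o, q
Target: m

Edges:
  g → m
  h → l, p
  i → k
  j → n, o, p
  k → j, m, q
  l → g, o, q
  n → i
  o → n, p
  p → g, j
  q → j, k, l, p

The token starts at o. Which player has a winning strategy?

Evader

A0 = {m}
A1: add {g} — g (Pursuer) has g→m.
A2: add {p} — p (Pursuer) has p→g.
A3: add {h} — h (Pursuer) has h→p.
A4 = A3; e.g. i (Pursuer) has no edge into A3. Fixed point.
o never enters the attractor, so Evader can avoid the target forever.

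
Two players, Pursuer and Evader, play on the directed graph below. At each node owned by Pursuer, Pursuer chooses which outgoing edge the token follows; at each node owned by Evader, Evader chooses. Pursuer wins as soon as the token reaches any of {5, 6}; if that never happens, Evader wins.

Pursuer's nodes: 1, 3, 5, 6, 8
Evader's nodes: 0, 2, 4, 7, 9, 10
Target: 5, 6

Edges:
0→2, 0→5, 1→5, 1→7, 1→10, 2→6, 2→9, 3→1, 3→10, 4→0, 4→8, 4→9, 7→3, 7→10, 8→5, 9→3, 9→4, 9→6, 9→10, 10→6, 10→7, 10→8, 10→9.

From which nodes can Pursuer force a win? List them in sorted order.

A0 = {5, 6}
A1: add {1, 8} — 1 (Pursuer) has 1→5; 8 (Pursuer) has 8→5.
A2: add {3} — 3 (Pursuer) has 3→1.
A3 = A2; e.g. 0 (Evader) can still go to 2. Fixed point.
Pursuer's winning region = {1, 3, 5, 6, 8}.

1, 3, 5, 6, 8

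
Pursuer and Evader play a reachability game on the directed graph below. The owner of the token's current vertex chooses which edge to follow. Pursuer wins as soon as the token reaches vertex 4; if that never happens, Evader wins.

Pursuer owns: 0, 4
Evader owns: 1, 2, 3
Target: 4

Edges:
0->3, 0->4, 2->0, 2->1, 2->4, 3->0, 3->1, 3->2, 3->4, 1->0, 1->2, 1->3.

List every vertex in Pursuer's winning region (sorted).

A0 = {4}
A1: add {0} — 0 (Pursuer) has 0→4.
A2 = A1; e.g. 1 (Evader) can still go to 2. Fixed point.
Pursuer's winning region = {0, 4}.

0, 4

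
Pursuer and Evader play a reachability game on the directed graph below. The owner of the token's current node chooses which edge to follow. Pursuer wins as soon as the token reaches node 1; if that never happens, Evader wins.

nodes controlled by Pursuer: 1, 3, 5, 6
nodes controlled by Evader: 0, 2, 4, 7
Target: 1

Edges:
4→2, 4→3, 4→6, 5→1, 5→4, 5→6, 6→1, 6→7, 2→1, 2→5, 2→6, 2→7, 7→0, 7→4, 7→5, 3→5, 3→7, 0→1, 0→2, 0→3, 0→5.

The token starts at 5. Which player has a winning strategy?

Pursuer

A0 = {1}
A1: add {5, 6} — 5 (Pursuer) has 5→1; 6 (Pursuer) has 6→1.
5 ∈ A1, so Pursuer can force the target.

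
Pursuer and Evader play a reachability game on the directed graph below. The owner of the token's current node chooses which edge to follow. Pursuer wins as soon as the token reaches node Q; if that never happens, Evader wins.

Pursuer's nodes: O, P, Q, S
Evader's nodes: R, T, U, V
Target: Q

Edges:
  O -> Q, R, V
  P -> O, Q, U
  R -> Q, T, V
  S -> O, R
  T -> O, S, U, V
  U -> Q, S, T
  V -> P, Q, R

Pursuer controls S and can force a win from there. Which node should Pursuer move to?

A0 = {Q}
A1: add {O, P} — O (Pursuer) has O→Q; P (Pursuer) has P→Q.
A2: add {S} — S (Pursuer) has S→O.
A3 = A2; e.g. R (Evader) can still go to T. Fixed point.
From S, successor O is in the attractor (rank 1); the other successor R is not.

O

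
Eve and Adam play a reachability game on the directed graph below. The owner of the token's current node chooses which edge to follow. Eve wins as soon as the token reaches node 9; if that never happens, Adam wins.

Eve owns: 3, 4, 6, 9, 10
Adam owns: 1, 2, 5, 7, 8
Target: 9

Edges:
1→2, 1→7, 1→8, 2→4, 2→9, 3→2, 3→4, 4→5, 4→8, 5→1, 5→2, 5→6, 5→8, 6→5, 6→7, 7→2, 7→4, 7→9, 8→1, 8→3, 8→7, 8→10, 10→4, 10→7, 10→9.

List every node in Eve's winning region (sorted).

A0 = {9}
A1: add {10} — 10 (Eve) has 10→9.
A2 = A1; e.g. 1 (Adam) can still go to 2. Fixed point.
Eve's winning region = {9, 10}.

9, 10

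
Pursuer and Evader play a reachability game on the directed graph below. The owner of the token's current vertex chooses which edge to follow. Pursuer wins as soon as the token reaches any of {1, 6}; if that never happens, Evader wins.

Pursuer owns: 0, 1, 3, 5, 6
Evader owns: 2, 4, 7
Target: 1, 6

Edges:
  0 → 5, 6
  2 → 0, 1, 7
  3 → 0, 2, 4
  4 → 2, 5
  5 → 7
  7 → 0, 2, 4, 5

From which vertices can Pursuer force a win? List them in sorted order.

0, 1, 3, 6

A0 = {1, 6}
A1: add {0} — 0 (Pursuer) has 0→6.
A2: add {3} — 3 (Pursuer) has 3→0.
A3 = A2; e.g. 2 (Evader) can still go to 7. Fixed point.
Pursuer's winning region = {0, 1, 3, 6}.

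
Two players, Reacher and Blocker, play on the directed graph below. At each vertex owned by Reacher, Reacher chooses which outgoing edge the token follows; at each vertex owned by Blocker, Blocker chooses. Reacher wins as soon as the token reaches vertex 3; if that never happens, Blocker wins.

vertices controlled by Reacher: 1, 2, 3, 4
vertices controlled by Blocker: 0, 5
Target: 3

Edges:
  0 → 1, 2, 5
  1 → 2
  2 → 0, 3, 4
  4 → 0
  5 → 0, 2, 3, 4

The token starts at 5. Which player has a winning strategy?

A0 = {3}
A1: add {2} — 2 (Reacher) has 2→3.
A2: add {1} — 1 (Reacher) has 1→2.
A3 = A2; e.g. 0 (Blocker) can still go to 5. Fixed point.
5 never enters the attractor, so Blocker can avoid the target forever.

Blocker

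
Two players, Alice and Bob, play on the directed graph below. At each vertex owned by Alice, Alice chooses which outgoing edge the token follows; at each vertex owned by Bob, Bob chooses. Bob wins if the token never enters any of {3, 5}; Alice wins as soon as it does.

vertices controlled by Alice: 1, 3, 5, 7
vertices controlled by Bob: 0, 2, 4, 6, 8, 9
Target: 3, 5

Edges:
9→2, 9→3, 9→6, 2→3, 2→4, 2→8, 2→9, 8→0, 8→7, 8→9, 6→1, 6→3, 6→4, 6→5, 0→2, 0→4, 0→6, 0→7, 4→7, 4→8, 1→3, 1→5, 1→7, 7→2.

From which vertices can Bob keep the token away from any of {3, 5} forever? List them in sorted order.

A0 = {3, 5}
A1: add {1} — 1 (Alice) has 1→3.
A2 = A1; e.g. 0 (Bob) can still go to 2. Fixed point.
Alice's attractor = {1, 3, 5}; Bob avoids the target exactly from the complement.

0, 2, 4, 6, 7, 8, 9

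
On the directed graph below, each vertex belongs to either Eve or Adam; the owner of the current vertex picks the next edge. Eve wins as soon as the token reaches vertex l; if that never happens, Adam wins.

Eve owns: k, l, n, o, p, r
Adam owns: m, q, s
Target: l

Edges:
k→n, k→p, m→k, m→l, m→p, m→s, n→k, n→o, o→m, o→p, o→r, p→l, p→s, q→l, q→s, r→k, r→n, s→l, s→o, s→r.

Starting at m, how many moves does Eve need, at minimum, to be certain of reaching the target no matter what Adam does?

A0 = {l}
A1: add {p} — p (Eve) has p→l.
A2: add {k, o} — k (Eve) has k→p; o (Eve) has o→p.
A3: add {n, r} — n (Eve) has n→k; r (Eve) has r→k.
A4: add {s} — s (Adam): all of {l, o, r} already in.
A5: add {m, q} — m (Adam): all of {k, l, p, s} already in; q (Adam): all of {l, s} already in.
A5 = all vertices. Fixed point.
m enters the attractor at level 5, so Eve can force the target in 5 moves from there.

5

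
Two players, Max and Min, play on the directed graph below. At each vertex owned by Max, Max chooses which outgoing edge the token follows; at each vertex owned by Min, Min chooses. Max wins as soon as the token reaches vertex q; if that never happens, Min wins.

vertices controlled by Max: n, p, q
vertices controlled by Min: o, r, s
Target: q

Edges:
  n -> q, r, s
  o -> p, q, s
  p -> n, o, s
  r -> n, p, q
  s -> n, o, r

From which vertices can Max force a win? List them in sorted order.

n, p, q, r

A0 = {q}
A1: add {n} — n (Max) has n→q.
A2: add {p} — p (Max) has p→n.
A3: add {r} — r (Min): all of {n, p, q} already in.
A4 = A3; e.g. o (Min) can still go to s. Fixed point.
Max's winning region = {n, p, q, r}.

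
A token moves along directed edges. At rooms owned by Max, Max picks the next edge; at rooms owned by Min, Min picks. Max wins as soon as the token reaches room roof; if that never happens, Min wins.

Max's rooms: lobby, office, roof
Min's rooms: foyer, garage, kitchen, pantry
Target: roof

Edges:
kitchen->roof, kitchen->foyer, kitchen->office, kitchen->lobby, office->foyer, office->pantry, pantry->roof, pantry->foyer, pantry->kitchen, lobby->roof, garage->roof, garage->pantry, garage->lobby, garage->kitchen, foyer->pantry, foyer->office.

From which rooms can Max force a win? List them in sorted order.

lobby, roof

A0 = {roof}
A1: add {lobby} — lobby (Max) has lobby→roof.
A2 = A1; e.g. foyer (Min) can still go to pantry. Fixed point.
Max's winning region = {lobby, roof}.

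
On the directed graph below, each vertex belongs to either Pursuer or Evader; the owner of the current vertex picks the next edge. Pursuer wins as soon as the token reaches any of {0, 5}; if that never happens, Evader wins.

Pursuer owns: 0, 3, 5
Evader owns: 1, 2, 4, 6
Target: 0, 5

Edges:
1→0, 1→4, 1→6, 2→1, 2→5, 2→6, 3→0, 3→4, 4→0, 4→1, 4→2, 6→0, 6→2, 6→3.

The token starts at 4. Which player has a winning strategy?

Evader

A0 = {0, 5}
A1: add {3} — 3 (Pursuer) has 3→0.
A2 = A1; e.g. 1 (Evader) can still go to 4. Fixed point.
4 never enters the attractor, so Evader can avoid the target forever.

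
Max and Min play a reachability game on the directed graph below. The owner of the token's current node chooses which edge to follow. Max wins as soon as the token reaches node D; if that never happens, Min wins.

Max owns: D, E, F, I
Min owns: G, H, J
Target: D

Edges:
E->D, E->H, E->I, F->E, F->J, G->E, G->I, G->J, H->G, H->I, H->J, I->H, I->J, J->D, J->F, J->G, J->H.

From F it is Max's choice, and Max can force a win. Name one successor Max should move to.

A0 = {D}
A1: add {E} — E (Max) has E→D.
A2: add {F} — F (Max) has F→E.
A3 = A2; e.g. G (Min) can still go to I. Fixed point.
From F, successor E is in the attractor (rank 1); the other successor J is not.

E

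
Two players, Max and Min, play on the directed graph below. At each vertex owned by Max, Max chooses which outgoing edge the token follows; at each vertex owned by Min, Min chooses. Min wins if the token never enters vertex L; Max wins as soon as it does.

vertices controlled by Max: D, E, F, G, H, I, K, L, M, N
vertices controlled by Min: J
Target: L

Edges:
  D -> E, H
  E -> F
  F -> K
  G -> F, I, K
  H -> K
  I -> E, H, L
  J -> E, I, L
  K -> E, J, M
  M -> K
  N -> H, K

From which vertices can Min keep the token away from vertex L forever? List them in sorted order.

D, E, F, H, J, K, M, N

A0 = {L}
A1: add {I} — I (Max) has I→L.
A2: add {G} — G (Max) has G→I.
A3 = A2; e.g. D (Max) has no edge into A2. Fixed point.
Max's attractor = {G, I, L}; Min avoids the target exactly from the complement.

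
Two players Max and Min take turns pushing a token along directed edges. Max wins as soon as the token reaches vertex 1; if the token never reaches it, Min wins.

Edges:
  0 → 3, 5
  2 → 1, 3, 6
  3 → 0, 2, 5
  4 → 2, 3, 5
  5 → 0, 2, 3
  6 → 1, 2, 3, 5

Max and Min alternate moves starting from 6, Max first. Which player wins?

Track states (vertex, player-to-move).
A0 = {(1,Max), (1,Min)}
A1: add {(2,Max), (6,Max)}.
(6,Max) ∈ A1 ⇒ Max forces the target.

Max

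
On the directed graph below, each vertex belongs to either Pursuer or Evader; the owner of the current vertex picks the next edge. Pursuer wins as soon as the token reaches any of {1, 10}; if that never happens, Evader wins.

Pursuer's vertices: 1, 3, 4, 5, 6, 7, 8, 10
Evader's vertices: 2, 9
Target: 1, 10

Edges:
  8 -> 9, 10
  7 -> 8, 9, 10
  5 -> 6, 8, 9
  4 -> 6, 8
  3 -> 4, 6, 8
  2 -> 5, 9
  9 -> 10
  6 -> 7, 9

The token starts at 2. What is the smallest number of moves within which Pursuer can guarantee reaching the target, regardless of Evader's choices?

A0 = {1, 10}
A1: add {7, 8, 9} — 7 (Pursuer) has 7→10; 8 (Pursuer) has 8→10; 9 (Evader): all of {10} already in.
A2: add {3, 4, 5, 6} — 3 (Pursuer) has 3→8; 4 (Pursuer) has 4→8; 5 (Pursuer) has 5→8; 6 (Pursuer) has 6→7.
A3: add {2} — 2 (Evader): all of {5, 9} already in.
A3 = all vertices. Fixed point.
2 enters the attractor at level 3, so Pursuer can force the target in 3 moves from there.

3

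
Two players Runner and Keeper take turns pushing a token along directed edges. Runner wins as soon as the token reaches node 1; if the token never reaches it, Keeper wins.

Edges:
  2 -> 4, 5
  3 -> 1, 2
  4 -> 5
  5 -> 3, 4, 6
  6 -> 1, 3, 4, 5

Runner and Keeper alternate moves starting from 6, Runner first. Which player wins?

Runner

Track states (vertex, player-to-move).
A0 = {(1,Runner), (1,Keeper)}
A1: add {(3,Runner), (6,Runner)}.
(6,Runner) ∈ A1 ⇒ Runner forces the target.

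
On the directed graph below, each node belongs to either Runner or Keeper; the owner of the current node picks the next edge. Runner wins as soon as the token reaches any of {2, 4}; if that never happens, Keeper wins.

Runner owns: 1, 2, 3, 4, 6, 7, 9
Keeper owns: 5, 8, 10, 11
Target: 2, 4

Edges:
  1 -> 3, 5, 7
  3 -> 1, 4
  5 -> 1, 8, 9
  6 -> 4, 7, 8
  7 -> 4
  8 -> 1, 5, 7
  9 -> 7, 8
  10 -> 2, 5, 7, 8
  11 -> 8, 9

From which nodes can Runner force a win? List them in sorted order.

A0 = {2, 4}
A1: add {3, 6, 7} — 3 (Runner) has 3→4; 6 (Runner) has 6→4; 7 (Runner) has 7→4.
A2: add {1, 9} — 1 (Runner) has 1→3; 9 (Runner) has 9→7.
A3 = A2; e.g. 5 (Keeper) can still go to 8. Fixed point.
Runner's winning region = {1, 2, 3, 4, 6, 7, 9}.

1, 2, 3, 4, 6, 7, 9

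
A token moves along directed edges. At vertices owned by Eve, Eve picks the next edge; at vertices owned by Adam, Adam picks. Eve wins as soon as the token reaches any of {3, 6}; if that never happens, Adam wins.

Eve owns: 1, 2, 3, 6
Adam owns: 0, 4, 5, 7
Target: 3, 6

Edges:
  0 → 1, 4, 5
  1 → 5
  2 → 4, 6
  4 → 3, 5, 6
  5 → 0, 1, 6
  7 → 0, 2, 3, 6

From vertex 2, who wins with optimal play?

A0 = {3, 6}
A1: add {2} — 2 (Eve) has 2→6.
A2 = A1; e.g. 0 (Adam) can still go to 1. Fixed point.
2 ∈ A1, so Eve can force the target.

Eve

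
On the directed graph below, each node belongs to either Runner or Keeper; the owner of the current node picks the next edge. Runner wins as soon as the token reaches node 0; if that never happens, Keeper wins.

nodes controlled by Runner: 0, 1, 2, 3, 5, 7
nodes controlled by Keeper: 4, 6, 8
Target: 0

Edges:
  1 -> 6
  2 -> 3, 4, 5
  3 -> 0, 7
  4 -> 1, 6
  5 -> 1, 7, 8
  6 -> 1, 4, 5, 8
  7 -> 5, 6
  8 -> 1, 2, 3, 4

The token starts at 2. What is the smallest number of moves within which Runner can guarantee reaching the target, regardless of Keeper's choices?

2

A0 = {0}
A1: add {3} — 3 (Runner) has 3→0.
A2: add {2} — 2 (Runner) has 2→3.
A3 = A2; e.g. 1 (Runner) has no edge into A2. Fixed point.
2 enters the attractor at level 2, so Runner can force the target in 2 moves from there.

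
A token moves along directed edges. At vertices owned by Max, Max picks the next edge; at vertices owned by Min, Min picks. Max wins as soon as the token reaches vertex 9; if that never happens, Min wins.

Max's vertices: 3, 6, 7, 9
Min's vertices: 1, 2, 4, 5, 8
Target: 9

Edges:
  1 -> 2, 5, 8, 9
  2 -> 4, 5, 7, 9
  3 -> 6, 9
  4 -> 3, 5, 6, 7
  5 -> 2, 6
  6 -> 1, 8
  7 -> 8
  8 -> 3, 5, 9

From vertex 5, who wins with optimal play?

A0 = {9}
A1: add {3} — 3 (Max) has 3→9.
A2 = A1; e.g. 1 (Min) can still go to 2. Fixed point.
5 never enters the attractor, so Min can avoid the target forever.

Min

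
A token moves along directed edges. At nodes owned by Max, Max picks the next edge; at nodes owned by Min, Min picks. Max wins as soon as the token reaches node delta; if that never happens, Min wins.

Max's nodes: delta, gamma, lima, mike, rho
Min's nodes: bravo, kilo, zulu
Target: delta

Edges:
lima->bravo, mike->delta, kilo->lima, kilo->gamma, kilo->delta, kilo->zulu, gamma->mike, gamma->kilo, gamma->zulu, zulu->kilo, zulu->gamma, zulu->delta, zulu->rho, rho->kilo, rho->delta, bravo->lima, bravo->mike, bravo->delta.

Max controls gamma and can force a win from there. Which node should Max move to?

A0 = {delta}
A1: add {mike, rho} — mike (Max) has mike→delta; rho (Max) has rho→delta.
A2: add {gamma} — gamma (Max) has gamma→mike.
A3 = A2; e.g. lima (Max) has no edge into A2. Fixed point.
From gamma, successor mike is in the attractor (rank 1); the other successors kilo, zulu are not.

mike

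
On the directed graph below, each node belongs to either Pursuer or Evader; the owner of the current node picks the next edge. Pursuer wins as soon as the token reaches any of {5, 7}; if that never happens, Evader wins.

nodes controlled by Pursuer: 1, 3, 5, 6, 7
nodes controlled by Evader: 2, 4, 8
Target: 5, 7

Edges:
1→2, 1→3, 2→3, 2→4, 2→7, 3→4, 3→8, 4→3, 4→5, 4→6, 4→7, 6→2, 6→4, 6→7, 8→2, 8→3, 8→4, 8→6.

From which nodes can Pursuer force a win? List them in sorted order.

5, 6, 7

A0 = {5, 7}
A1: add {6} — 6 (Pursuer) has 6→7.
A2 = A1; e.g. 1 (Pursuer) has no edge into A1. Fixed point.
Pursuer's winning region = {5, 6, 7}.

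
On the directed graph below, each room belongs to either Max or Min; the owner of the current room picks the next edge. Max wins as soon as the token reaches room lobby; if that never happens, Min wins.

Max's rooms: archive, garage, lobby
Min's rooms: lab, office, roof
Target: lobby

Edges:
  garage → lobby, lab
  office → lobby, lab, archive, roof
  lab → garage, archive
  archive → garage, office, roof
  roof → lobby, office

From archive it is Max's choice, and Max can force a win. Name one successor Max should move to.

garage

A0 = {lobby}
A1: add {garage} — garage (Max) has garage→lobby.
A2: add {archive} — archive (Max) has archive→garage.
A3: add {lab} — lab (Min): all of {garage, archive} already in.
A4 = A3; e.g. office (Min) can still go to roof. Fixed point.
From archive, successor garage is in the attractor (rank 1); the other successors office, roof are not.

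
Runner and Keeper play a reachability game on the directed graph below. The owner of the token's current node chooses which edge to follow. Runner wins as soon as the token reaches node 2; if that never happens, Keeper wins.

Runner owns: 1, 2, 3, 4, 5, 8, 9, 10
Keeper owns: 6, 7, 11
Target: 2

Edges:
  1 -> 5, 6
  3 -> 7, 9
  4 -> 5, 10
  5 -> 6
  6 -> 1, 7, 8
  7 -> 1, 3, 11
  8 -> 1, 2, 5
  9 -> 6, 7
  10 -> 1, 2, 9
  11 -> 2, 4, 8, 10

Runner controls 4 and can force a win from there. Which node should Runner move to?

10

A0 = {2}
A1: add {8, 10} — 8 (Runner) has 8→2; 10 (Runner) has 10→2.
A2: add {4} — 4 (Runner) has 4→10.
A3: add {11} — 11 (Keeper): all of {2, 4, 8, 10} already in.
A4 = A3; e.g. 1 (Runner) has no edge into A3. Fixed point.
From 4, successor 10 is in the attractor (rank 1); the other successor 5 is not.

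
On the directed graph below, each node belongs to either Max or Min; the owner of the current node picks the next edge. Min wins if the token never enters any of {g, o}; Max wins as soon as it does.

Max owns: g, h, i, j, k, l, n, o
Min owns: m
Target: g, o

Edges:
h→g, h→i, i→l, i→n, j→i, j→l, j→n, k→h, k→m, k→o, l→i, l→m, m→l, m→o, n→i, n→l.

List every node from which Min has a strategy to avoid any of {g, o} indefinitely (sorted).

A0 = {g, o}
A1: add {h, k} — h (Max) has h→g; k (Max) has k→o.
A2 = A1; e.g. i (Max) has no edge into A1. Fixed point.
Max's attractor = {g, h, k, o}; Min avoids the target exactly from the complement.

i, j, l, m, n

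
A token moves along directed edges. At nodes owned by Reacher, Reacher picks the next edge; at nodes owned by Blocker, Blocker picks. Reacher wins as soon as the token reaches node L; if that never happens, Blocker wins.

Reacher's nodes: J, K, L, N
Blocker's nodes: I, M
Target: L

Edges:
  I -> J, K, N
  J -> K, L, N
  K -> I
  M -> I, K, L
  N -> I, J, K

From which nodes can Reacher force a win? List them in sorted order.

A0 = {L}
A1: add {J} — J (Reacher) has J→L.
A2: add {N} — N (Reacher) has N→J.
A3 = A2; e.g. I (Blocker) can still go to K. Fixed point.
Reacher's winning region = {J, L, N}.

J, L, N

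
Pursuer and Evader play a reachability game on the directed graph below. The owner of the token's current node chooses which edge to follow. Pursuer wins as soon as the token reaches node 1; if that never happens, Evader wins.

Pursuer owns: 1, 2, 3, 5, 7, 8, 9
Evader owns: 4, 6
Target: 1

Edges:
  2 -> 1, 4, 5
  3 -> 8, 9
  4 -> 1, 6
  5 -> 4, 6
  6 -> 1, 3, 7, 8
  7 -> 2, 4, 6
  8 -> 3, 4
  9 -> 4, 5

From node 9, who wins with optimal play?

Evader

A0 = {1}
A1: add {2} — 2 (Pursuer) has 2→1.
A2: add {7} — 7 (Pursuer) has 7→2.
A3 = A2; e.g. 3 (Pursuer) has no edge into A2. Fixed point.
9 never enters the attractor, so Evader can avoid the target forever.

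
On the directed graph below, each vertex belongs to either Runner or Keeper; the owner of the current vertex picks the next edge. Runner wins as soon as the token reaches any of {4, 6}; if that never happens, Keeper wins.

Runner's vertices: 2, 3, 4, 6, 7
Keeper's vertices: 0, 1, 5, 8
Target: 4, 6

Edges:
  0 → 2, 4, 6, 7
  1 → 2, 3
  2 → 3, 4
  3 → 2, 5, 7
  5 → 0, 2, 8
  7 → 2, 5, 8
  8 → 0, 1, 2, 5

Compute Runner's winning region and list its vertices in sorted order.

A0 = {4, 6}
A1: add {2} — 2 (Runner) has 2→4.
A2: add {3, 7} — 3 (Runner) has 3→2; 7 (Runner) has 7→2.
A3: add {0, 1} — 0 (Keeper): all of {2, 4, 6, 7} already in; 1 (Keeper): all of {2, 3} already in.
A4 = A3; e.g. 5 (Keeper) can still go to 8. Fixed point.
Runner's winning region = {0, 1, 2, 3, 4, 6, 7}.

0, 1, 2, 3, 4, 6, 7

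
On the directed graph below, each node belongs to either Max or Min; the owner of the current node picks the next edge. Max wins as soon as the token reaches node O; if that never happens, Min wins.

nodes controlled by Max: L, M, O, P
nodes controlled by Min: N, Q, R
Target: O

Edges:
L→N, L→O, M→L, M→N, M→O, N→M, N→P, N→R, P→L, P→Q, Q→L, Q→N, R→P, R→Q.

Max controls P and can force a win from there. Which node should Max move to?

L

A0 = {O}
A1: add {L, M} — L (Max) has L→O; M (Max) has M→O.
A2: add {P} — P (Max) has P→L.
A3 = A2; e.g. N (Min) can still go to R. Fixed point.
From P, successor L is in the attractor (rank 1); the other successor Q is not.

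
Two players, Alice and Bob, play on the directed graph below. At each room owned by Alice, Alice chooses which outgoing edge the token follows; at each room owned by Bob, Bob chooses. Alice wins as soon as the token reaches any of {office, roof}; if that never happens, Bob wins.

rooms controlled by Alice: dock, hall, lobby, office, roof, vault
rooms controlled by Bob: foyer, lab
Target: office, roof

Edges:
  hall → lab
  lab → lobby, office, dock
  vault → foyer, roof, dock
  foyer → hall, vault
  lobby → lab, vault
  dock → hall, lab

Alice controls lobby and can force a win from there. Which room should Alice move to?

A0 = {office, roof}
A1: add {vault} — vault (Alice) has vault→roof.
A2: add {lobby} — lobby (Alice) has lobby→vault.
A3 = A2; e.g. hall (Alice) has no edge into A2. Fixed point.
From lobby, successor vault is in the attractor (rank 1); the other successor lab is not.

vault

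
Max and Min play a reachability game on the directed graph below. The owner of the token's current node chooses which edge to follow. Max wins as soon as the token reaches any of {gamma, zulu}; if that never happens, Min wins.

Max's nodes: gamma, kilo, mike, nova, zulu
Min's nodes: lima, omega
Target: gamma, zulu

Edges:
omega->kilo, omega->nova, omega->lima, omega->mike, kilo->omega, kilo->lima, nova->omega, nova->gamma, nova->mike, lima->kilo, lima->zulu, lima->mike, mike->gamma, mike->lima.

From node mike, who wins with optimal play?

Max

A0 = {gamma, zulu}
A1: add {mike, nova} — nova (Max) has nova→gamma; mike (Max) has mike→gamma.
A2 = A1; e.g. omega (Min) can still go to kilo. Fixed point.
mike ∈ A1, so Max can force the target.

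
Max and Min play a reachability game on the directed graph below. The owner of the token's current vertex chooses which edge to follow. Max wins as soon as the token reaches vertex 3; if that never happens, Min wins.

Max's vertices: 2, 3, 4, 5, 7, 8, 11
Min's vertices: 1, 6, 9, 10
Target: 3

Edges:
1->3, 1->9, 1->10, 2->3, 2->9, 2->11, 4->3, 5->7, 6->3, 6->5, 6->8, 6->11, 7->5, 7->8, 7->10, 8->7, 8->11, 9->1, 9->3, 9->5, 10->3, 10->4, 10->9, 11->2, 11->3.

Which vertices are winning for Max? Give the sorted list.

2, 3, 4, 5, 6, 7, 8, 11

A0 = {3}
A1: add {2, 4, 11} — 2 (Max) has 2→3; 4 (Max) has 4→3; 11 (Max) has 11→3.
A2: add {8} — 8 (Max) has 8→11.
A3: add {7} — 7 (Max) has 7→8.
A4: add {5} — 5 (Max) has 5→7.
A5: add {6} — 6 (Min): all of {3, 5, 8, 11} already in.
A6 = A5; e.g. 1 (Min) can still go to 9. Fixed point.
Max's winning region = {2, 3, 4, 5, 6, 7, 8, 11}.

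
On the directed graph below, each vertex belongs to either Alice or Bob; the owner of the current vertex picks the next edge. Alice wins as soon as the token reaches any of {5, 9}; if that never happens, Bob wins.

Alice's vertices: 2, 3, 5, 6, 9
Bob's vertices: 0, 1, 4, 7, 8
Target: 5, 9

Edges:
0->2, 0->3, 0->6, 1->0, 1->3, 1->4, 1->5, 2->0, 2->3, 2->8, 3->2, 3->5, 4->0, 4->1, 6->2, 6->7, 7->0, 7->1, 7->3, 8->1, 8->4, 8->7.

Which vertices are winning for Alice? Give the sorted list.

A0 = {5, 9}
A1: add {3} — 3 (Alice) has 3→5.
A2: add {2} — 2 (Alice) has 2→3.
A3: add {6} — 6 (Alice) has 6→2.
A4: add {0} — 0 (Bob): all of {2, 3, 6} already in.
A5 = A4; e.g. 1 (Bob) can still go to 4. Fixed point.
Alice's winning region = {0, 2, 3, 5, 6, 9}.

0, 2, 3, 5, 6, 9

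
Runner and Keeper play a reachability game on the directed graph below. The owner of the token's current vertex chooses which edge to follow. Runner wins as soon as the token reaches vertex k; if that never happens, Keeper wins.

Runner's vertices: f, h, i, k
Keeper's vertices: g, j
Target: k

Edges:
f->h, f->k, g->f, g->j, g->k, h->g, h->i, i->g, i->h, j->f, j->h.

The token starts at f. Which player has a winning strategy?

A0 = {k}
A1: add {f} — f (Runner) has f→k.
A2 = A1; e.g. g (Keeper) can still go to j. Fixed point.
f ∈ A1, so Runner can force the target.

Runner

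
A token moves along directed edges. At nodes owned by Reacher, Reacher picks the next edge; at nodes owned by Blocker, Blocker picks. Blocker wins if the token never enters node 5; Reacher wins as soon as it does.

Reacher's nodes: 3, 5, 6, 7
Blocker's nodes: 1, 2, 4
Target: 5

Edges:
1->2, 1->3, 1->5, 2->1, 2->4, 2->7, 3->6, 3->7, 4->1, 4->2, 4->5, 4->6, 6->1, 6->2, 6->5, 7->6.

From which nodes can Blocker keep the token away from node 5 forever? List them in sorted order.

A0 = {5}
A1: add {6} — 6 (Reacher) has 6→5.
A2: add {3, 7} — 3 (Reacher) has 3→6; 7 (Reacher) has 7→6.
A3 = A2; e.g. 1 (Blocker) can still go to 2. Fixed point.
Reacher's attractor = {3, 5, 6, 7}; Blocker avoids the target exactly from the complement.

1, 2, 4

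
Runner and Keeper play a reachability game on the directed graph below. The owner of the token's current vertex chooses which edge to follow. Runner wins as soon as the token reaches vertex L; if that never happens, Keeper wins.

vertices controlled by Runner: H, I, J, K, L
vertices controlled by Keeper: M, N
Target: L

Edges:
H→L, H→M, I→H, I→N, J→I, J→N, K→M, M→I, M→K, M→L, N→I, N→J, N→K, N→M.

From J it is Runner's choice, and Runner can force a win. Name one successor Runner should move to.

A0 = {L}
A1: add {H} — H (Runner) has H→L.
A2: add {I} — I (Runner) has I→H.
A3: add {J} — J (Runner) has J→I.
A4 = A3; e.g. K (Runner) has no edge into A3. Fixed point.
From J, successor I is in the attractor (rank 2); the other successor N is not.

I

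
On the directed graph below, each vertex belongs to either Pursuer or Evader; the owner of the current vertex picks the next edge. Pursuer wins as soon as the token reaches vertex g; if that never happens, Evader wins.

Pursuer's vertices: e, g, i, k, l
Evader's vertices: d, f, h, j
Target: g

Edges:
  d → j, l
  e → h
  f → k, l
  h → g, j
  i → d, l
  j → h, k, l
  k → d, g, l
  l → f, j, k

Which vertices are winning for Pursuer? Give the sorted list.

A0 = {g}
A1: add {k} — k (Pursuer) has k→g.
A2: add {l} — l (Pursuer) has l→k.
A3: add {f, i} — f (Evader): all of {k, l} already in; i (Pursuer) has i→l.
A4 = A3; e.g. d (Evader) can still go to j. Fixed point.
Pursuer's winning region = {f, g, i, k, l}.

f, g, i, k, l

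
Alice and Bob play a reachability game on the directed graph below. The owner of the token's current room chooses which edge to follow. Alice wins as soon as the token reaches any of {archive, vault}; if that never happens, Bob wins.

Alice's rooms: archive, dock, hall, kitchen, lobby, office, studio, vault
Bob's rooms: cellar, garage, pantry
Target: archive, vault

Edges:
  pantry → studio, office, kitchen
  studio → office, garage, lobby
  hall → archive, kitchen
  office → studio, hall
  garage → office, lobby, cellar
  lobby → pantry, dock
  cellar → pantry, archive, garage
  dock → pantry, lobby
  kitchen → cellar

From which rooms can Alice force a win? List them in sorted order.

A0 = {archive, vault}
A1: add {hall} — hall (Alice) has hall→archive.
A2: add {office} — office (Alice) has office→hall.
A3: add {studio} — studio (Alice) has studio→office.
A4 = A3; e.g. pantry (Bob) can still go to kitchen. Fixed point.
Alice's winning region = {archive, hall, office, studio, vault}.

archive, hall, office, studio, vault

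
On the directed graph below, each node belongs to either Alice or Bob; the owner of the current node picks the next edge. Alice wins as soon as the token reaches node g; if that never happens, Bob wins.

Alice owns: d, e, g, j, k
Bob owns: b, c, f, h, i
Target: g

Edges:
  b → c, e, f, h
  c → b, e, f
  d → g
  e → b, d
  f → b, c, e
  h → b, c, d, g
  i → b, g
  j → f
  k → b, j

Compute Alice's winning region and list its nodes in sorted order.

d, e, g

A0 = {g}
A1: add {d} — d (Alice) has d→g.
A2: add {e} — e (Alice) has e→d.
A3 = A2; e.g. b (Bob) can still go to c. Fixed point.
Alice's winning region = {d, e, g}.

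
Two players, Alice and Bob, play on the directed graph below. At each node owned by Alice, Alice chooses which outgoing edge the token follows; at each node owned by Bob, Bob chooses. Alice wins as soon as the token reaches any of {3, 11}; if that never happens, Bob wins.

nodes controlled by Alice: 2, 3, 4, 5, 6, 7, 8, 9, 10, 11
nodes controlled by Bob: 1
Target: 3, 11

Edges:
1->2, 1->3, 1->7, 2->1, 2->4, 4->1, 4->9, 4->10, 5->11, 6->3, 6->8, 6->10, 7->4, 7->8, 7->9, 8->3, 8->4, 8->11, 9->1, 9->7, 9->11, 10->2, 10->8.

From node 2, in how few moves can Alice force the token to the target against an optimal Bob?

3

A0 = {3, 11}
A1: add {5, 6, 8, 9} — 5 (Alice) has 5→11; 6 (Alice) has 6→3; 8 (Alice) has 8→3; 9 (Alice) has 9→11.
A2: add {4, 7, 10} — 4 (Alice) has 4→9; 7 (Alice) has 7→8; 10 (Alice) has 10→8.
A3: add {2} — 2 (Alice) has 2→4.
2 enters the attractor at level 3, so Alice can force the target in 3 moves from there.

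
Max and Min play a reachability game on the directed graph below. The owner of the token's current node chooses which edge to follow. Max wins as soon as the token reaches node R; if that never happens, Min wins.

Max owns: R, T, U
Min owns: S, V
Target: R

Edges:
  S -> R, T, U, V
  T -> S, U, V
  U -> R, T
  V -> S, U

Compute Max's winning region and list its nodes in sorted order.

R, T, U

A0 = {R}
A1: add {U} — U (Max) has U→R.
A2: add {T} — T (Max) has T→U.
A3 = A2; e.g. S (Min) can still go to V. Fixed point.
Max's winning region = {R, T, U}.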